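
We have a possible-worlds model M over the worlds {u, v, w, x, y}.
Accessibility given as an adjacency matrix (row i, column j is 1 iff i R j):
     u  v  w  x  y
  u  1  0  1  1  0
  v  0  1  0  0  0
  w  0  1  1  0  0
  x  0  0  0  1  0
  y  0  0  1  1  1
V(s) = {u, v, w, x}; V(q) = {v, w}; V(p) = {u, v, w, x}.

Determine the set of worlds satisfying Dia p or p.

Let φ = Dia p or p. Evaluate φ at each world:
  u (successors {u, w, x}): φ is true.
  v (successors {v}): φ is true.
  w (successors {v, w}): φ is true.
  x (successors {x}): φ is true.
  y (successors {w, x, y}): φ is true.
For instance, at u:
  At u: Dia p is true, p is true, so Dia p or p is true.
    At u: Dia p requires p at some successor in {u, w, x}.
      p holds at u, so Dia p is true at u.
Satisfying worlds: {u, v, w, x, y}

u, v, w, x, y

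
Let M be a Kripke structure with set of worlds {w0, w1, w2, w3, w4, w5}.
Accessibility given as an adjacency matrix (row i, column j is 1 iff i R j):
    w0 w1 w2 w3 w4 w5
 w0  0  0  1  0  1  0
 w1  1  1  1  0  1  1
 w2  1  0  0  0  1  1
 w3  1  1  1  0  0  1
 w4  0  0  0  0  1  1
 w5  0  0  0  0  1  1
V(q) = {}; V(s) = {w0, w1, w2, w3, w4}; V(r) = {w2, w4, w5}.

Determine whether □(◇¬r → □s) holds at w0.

No

At w0: □(◇¬r → □s) requires ◇¬r → □s at every successor {w2, w4}.
  ◇¬r → □s fails at w2, so □(◇¬r → □s) is false at w0.
    At w2: ◇¬r is true, □s is false, so ◇¬r → □s is false.
      At w2: ◇¬r requires ¬r at some successor in {w0, w4, w5}.
        ¬r holds at w0, so ◇¬r is true at w2.
      At w2: □s requires s at every successor {w0, w4, w5}.
        s fails at w5, so □s is false at w2.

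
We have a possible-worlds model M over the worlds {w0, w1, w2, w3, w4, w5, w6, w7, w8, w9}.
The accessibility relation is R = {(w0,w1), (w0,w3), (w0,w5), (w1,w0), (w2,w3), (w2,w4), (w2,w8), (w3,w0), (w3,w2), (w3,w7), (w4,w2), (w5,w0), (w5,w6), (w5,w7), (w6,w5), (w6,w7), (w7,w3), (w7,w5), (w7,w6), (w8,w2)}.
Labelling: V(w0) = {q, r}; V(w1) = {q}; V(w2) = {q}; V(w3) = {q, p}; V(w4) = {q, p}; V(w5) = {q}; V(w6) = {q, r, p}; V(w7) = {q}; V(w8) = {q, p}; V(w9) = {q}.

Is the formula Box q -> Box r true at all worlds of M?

Let φ = Box q -> Box r. Evaluate φ at each world:
  w0 (successors {w1, w3, w5}): φ is false.
  w1 (successors {w0}): φ is true.
  w2 (successors {w3, w4, w8}): φ is false.
  w3 (successors {w0, w2, w7}): φ is false.
  w4 (successors {w2}): φ is false.
  w5 (successors {w0, w6, w7}): φ is false.
  w6 (successors {w5, w7}): φ is false.
  w7 (successors {w3, w5, w6}): φ is false.
  w8 (successors {w2}): φ is false.
  w9 (successors ∅): φ is true.
Detail at w0 (counterexample):
  At w0: Box q is true, Box r is false, so Box q -> Box r is false.
    At w0: Box q requires q at every successor {w1, w3, w5}.
      At w1: q is true.
      At w3: q is true.
      At w5: q is true.
    So Box q is true at w0.
    At w0: Box r requires r at every successor {w1, w3, w5}.
      r fails at w1, so Box r is false at w0.

No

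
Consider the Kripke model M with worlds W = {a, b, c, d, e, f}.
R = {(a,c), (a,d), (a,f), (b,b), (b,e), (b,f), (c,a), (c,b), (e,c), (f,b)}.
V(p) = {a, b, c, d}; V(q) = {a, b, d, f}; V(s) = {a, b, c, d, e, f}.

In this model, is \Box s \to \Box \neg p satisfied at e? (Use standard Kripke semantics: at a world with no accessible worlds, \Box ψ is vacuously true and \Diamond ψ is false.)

No

At e: \Box s is true, \Box \neg p is false, so \Box s \to \Box \neg p is false.
  At e: \Box s requires s at every successor {c}.
    At c: s is true.
  So \Box s is true at e.
  At e: \Box \neg p requires \neg p at every successor {c}.
    \neg p fails at c, so \Box \neg p is false at e.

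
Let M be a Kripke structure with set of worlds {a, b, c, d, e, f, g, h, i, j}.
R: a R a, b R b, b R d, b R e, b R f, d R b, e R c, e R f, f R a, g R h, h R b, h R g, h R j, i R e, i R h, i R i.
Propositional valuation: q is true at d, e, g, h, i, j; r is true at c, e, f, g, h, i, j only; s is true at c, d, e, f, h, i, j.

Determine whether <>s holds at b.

Yes

Recall that <>ψ holds at a world iff ψ holds at some accessible world.
At b: <>s requires s at some successor in {b, d, e, f}.
  s holds at d, so <>s is true at b.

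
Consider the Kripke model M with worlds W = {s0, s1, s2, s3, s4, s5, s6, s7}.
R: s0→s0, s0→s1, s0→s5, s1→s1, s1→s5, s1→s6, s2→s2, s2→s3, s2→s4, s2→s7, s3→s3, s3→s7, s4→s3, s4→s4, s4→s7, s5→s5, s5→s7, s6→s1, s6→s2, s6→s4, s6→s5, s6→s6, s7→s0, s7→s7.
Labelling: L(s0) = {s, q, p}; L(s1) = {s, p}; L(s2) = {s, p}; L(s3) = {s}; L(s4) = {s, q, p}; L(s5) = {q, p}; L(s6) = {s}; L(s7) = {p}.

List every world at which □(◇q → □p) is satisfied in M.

Let φ = □(◇q → □p). Evaluate φ at each world:
  s0 (successors {s0, s1, s5}): φ is false.
  s1 (successors {s1, s5, s6}): φ is false.
  s2 (successors {s2, s3, s4, s7}): φ is false.
  s3 (successors {s3, s7}): φ is true.
  s4 (successors {s3, s4, s7}): φ is false.
  s5 (successors {s5, s7}): φ is true.
  s6 (successors {s1, s2, s4, s5, s6}): φ is false.
  s7 (successors {s0, s7}): φ is true.
For instance, at s2:
  At s2: □(◇q → □p) requires ◇q → □p at every successor {s2, s3, s4, s7}.
    ◇q → □p fails at s2, so □(◇q → □p) is false at s2.
      At s2: ◇q is true, □p is false, so ◇q → □p is false.
Satisfying worlds: {s3, s5, s7}

s3, s5, s7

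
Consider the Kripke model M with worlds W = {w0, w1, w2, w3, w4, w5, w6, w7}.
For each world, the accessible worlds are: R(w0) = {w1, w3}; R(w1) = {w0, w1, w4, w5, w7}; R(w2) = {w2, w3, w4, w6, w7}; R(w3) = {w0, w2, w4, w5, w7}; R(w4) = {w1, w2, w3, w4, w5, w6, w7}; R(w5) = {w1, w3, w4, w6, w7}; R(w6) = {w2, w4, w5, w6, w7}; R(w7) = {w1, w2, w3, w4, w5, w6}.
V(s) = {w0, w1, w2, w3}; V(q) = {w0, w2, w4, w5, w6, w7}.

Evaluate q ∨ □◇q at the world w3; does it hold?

No

Recall that □ψ holds at a world iff ψ holds at every accessible world, and ◇ψ holds iff ψ holds at some accessible world.
At w3: q is false, □◇q is false, so q ∨ □◇q is false.
  At w3: □◇q requires ◇q at every successor {w0, w2, w4, w5, w7}.
    ◇q fails at w0, so □◇q is false at w3.
      At w0: ◇q requires q at some successor in {w1, w3}.
        At w1: q is false.
        At w3: q is false.
      So ◇q is false at w0.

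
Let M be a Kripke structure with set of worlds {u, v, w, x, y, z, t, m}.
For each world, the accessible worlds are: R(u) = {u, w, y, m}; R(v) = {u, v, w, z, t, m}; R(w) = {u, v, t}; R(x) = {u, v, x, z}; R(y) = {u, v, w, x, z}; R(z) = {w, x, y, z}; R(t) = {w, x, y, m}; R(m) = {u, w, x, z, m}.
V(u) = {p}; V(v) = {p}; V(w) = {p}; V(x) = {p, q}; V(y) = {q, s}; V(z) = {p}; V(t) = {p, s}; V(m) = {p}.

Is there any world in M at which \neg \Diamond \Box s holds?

Let φ = \neg \Diamond \Box s. Evaluate φ at each world:
  u (successors {u, w, y, m}): φ is true.
  v (successors {u, v, w, z, t, m}): φ is true.
  w (successors {u, v, t}): φ is true.
  x (successors {u, v, x, z}): φ is true.
  y (successors {u, v, w, x, z}): φ is true.
  z (successors {w, x, y, z}): φ is true.
  t (successors {w, x, y, m}): φ is true.
  m (successors {u, w, x, z, m}): φ is true.
Detail at u (witness):
  At u: \Diamond \Box s is false, so \neg \Diamond \Box s is true.
    At u: \Diamond \Box s requires \Box s at some successor in {u, w, y, m}.
      At u: \Box s is false.
      At w: \Box s is false.
      At y: \Box s is false.
      At m: \Box s is false.
    So \Diamond \Box s is false at u.

Yes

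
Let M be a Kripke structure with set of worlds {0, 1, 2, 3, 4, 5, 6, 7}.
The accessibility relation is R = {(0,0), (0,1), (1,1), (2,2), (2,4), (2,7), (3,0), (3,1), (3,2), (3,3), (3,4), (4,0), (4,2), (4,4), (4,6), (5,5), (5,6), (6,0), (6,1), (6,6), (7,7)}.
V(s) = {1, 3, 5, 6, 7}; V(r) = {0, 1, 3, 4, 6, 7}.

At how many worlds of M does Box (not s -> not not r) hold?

5

Let φ = Box (not s -> not not r). Evaluate φ at each world:
  0 (successors {0, 1}): φ is true.
  1 (successors {1}): φ is true.
  2 (successors {2, 4, 7}): φ is false.
  3 (successors {0, 1, 2, 3, 4}): φ is false.
  4 (successors {0, 2, 4, 6}): φ is false.
  5 (successors {5, 6}): φ is true.
  6 (successors {0, 1, 6}): φ is true.
  7 (successors {7}): φ is true.
For instance, at 2:
  At 2: Box (not s -> not not r) requires not s -> not not r at every successor {2, 4, 7}.
    not s -> not not r fails at 2, so Box (not s -> not not r) is false at 2.
Satisfying worlds: {0, 1, 5, 6, 7}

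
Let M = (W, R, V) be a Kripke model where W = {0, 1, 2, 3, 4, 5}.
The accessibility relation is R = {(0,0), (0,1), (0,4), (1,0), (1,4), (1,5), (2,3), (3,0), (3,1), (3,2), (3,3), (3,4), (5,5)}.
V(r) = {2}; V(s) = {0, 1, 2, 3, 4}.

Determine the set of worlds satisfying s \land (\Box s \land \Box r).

Let φ = s \land (\Box s \land \Box r). Evaluate φ at each world:
  0 (successors {0, 1, 4}): φ is false.
  1 (successors {0, 4, 5}): φ is false.
  2 (successors {3}): φ is false.
  3 (successors {0, 1, 2, 3, 4}): φ is false.
  4 (successors ∅): φ is true.
  5 (successors {5}): φ is false.
For instance, at 3:
  At 3: s is true, \Box s \land \Box r is false, so s \land (\Box s \land \Box r) is false.
    At 3: \Box s is true, \Box r is false, so \Box s \land \Box r is false.
      At 3: \Box s requires s at every successor {0, 1, 2, 3, 4}.
        At 0: s is true.
        At 1: s is true.
        At 2: s is true.
        At 3: s is true.
        At 4: s is true.
      So \Box s is true at 3.
      At 3: \Box r requires r at every successor {0, 1, 2, 3, 4}.
        r fails at 0, so \Box r is false at 3.
Satisfying worlds: {4}

4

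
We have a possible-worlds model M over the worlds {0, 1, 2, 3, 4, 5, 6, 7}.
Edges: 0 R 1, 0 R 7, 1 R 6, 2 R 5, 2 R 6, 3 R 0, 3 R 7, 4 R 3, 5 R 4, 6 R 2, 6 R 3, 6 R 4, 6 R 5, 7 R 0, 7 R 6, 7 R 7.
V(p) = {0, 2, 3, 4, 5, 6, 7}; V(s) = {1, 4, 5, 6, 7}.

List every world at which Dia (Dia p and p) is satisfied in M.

Let φ = Dia (Dia p and p). Evaluate φ at each world:
  0 (successors {1, 7}): φ is true.
  1 (successors {6}): φ is true.
  2 (successors {5, 6}): φ is true.
  3 (successors {0, 7}): φ is true.
  4 (successors {3}): φ is true.
  5 (successors {4}): φ is true.
  6 (successors {2, 3, 4, 5}): φ is true.
  7 (successors {0, 6, 7}): φ is true.
For instance, at 6:
  At 6: Dia (Dia p and p) requires Dia p and p at some successor in {2, 3, 4, 5}.
    Dia p and p holds at 2, so Dia (Dia p and p) is true at 6.
      At 2: Dia p is true, p is true, so Dia p and p is true.
Satisfying worlds: {0, 1, 2, 3, 4, 5, 6, 7}

0, 1, 2, 3, 4, 5, 6, 7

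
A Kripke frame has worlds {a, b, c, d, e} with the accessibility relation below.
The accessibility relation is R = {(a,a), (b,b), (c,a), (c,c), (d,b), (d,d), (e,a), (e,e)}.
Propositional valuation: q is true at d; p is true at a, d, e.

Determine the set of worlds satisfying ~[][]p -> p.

Let φ = ~[][]p -> p. Evaluate φ at each world:
  a (successors {a}): φ is true.
  b (successors {b}): φ is false.
  c (successors {a, c}): φ is false.
  d (successors {b, d}): φ is true.
  e (successors {a, e}): φ is true.
For instance, at c:
  At c: ~[][]p is true, p is false, so ~[][]p -> p is false.
    At c: [][]p is false, so ~[][]p is true.
      At c: [][]p requires []p at every successor {a, c}.
        []p fails at c, so [][]p is false at c.
Satisfying worlds: {a, d, e}

a, d, e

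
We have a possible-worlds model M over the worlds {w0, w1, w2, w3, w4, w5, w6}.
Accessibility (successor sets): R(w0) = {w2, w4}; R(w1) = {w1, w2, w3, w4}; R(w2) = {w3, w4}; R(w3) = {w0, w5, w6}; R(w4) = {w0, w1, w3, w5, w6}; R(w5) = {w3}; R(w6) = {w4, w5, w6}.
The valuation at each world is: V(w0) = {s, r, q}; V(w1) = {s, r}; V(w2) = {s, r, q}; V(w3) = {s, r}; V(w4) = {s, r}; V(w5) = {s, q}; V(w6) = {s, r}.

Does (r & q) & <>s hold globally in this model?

No

Let φ = (r & q) & <>s. Evaluate φ at each world:
  w0 (successors {w2, w4}): φ is true.
  w1 (successors {w1, w2, w3, w4}): φ is false.
  w2 (successors {w3, w4}): φ is true.
  w3 (successors {w0, w5, w6}): φ is false.
  w4 (successors {w0, w1, w3, w5, w6}): φ is false.
  w5 (successors {w3}): φ is false.
  w6 (successors {w4, w5, w6}): φ is false.
Detail at w1 (counterexample):
  At w1: r & q is false, <>s is true, so (r & q) & <>s is false.
    At w1: <>s requires s at some successor in {w1, w2, w3, w4}.
      s holds at w1, so <>s is true at w1.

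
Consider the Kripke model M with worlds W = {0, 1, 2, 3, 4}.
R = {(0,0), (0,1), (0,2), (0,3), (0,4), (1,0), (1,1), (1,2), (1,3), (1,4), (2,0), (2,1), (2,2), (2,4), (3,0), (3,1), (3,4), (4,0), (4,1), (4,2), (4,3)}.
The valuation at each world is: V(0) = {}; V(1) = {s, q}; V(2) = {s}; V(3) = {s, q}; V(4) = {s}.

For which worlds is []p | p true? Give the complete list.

none

Recall that []ψ holds at a world iff ψ holds at every accessible world, and <>ψ holds iff ψ holds at some accessible world.
Let φ = []p | p. Evaluate φ at each world:
  0 (successors {0, 1, 2, 3, 4}): φ is false.
  1 (successors {0, 1, 2, 3, 4}): φ is false.
  2 (successors {0, 1, 2, 4}): φ is false.
  3 (successors {0, 1, 4}): φ is false.
  4 (successors {0, 1, 2, 3}): φ is false.
For instance, at 1:
  At 1: []p is false, p is false, so []p | p is false.
    At 1: []p requires p at every successor {0, 1, 2, 3, 4}.
      p fails at 0, so []p is false at 1.
Satisfying worlds: none.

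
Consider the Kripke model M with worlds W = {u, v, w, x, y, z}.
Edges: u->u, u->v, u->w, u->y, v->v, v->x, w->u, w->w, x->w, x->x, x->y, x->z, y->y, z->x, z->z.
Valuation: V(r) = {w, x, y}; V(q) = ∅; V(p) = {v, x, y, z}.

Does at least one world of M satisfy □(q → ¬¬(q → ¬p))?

Yes

Let φ = □(q → ¬¬(q → ¬p)). Evaluate φ at each world:
  u (successors {u, v, w, y}): φ is true.
  v (successors {v, x}): φ is true.
  w (successors {u, w}): φ is true.
  x (successors {w, x, y, z}): φ is true.
  y (successors {y}): φ is true.
  z (successors {x, z}): φ is true.
Detail at u (witness):
  At u: □(q → ¬¬(q → ¬p)) requires q → ¬¬(q → ¬p) at every successor {u, v, w, y}.
    At u: q → ¬¬(q → ¬p) is true.
    At v: q → ¬¬(q → ¬p) is true.
    At w: q → ¬¬(q → ¬p) is true.
    At y: q → ¬¬(q → ¬p) is true.
  So □(q → ¬¬(q → ¬p)) is true at u.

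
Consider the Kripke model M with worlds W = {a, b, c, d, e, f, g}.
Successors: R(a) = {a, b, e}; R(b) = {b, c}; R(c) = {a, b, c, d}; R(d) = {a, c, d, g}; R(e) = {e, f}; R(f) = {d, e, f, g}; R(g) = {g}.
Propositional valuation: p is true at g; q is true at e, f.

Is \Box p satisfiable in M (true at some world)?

Let φ = \Box p. Evaluate φ at each world:
  a (successors {a, b, e}): φ is false.
  b (successors {b, c}): φ is false.
  c (successors {a, b, c, d}): φ is false.
  d (successors {a, c, d, g}): φ is false.
  e (successors {e, f}): φ is false.
  f (successors {d, e, f, g}): φ is false.
  g (successors {g}): φ is true.
Detail at g (witness):
  At g: \Box p requires p at every successor {g}.
    At g: p is true.
  So \Box p is true at g.

Yes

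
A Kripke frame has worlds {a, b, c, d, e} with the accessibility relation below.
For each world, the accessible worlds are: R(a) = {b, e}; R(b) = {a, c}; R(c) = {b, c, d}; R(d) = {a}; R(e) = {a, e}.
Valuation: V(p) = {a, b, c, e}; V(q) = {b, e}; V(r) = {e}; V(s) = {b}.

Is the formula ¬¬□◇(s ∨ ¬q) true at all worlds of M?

Yes

Recall that □ψ holds at a world iff ψ holds at every accessible world, and ◇ψ holds iff ψ holds at some accessible world.
Let φ = ¬¬□◇(s ∨ ¬q). Evaluate φ at each world:
  a (successors {b, e}): φ is true.
  b (successors {a, c}): φ is true.
  c (successors {b, c, d}): φ is true.
  d (successors {a}): φ is true.
  e (successors {a, e}): φ is true.
For instance, at e:
  At e: ¬□◇(s ∨ ¬q) is false, so ¬¬□◇(s ∨ ¬q) is true.
    At e: □◇(s ∨ ¬q) is true, so ¬□◇(s ∨ ¬q) is false.
      At e: □◇(s ∨ ¬q) requires ◇(s ∨ ¬q) at every successor {a, e}.
        At a: ◇(s ∨ ¬q) is true.
        At e: ◇(s ∨ ¬q) is true.
      So □◇(s ∨ ¬q) is true at e.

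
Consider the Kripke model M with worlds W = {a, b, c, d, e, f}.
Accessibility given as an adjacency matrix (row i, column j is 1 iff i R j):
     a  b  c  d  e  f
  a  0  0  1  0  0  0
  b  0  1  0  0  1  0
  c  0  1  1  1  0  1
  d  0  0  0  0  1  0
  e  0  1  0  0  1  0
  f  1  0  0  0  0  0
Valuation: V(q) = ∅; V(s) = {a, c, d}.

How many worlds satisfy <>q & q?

Let φ = <>q & q. Evaluate φ at each world:
  a (successors {c}): φ is false.
  b (successors {b, e}): φ is false.
  c (successors {b, c, d, f}): φ is false.
  d (successors {e}): φ is false.
  e (successors {b, e}): φ is false.
  f (successors {a}): φ is false.
For instance, at a:
  At a: <>q is false, q is false, so <>q & q is false.
    At a: <>q requires q at some successor in {c}.
      At c: q is false.
    So <>q is false at a.
Satisfying worlds: none.

0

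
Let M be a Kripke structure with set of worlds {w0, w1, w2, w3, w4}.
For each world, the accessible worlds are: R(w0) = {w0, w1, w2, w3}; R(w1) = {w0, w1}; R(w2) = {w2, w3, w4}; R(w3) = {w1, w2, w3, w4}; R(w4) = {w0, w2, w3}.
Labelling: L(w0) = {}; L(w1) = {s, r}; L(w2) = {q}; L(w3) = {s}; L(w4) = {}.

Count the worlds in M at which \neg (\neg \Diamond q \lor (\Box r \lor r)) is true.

Recall that \Box ψ holds at a world iff ψ holds at every accessible world, and \Diamond ψ holds iff ψ holds at some accessible world.
Let φ = \neg (\neg \Diamond q \lor (\Box r \lor r)). Evaluate φ at each world:
  w0 (successors {w0, w1, w2, w3}): φ is true.
  w1 (successors {w0, w1}): φ is false.
  w2 (successors {w2, w3, w4}): φ is true.
  w3 (successors {w1, w2, w3, w4}): φ is true.
  w4 (successors {w0, w2, w3}): φ is true.
For instance, at w1:
  At w1: \neg \Diamond q \lor (\Box r \lor r) is true, so \neg (\neg \Diamond q \lor (\Box r \lor r)) is false.
    At w1: \neg \Diamond q is true, \Box r \lor r is true, so \neg \Diamond q \lor (\Box r \lor r) is true.
      At w1: \Diamond q is false, so \neg \Diamond q is true.
      At w1: \Box r is false, r is true, so \Box r \lor r is true.
Satisfying worlds: {w0, w2, w3, w4}

4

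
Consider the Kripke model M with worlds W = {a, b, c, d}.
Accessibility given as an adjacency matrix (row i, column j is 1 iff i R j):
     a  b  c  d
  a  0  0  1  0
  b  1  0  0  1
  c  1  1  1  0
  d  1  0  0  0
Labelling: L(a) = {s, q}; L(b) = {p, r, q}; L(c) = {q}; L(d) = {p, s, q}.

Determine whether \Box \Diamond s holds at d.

No

At d: \Box \Diamond s requires \Diamond s at every successor {a}.
  \Diamond s fails at a, so \Box \Diamond s is false at d.
    At a: \Diamond s requires s at some successor in {c}.
      At c: s is false.
    So \Diamond s is false at a.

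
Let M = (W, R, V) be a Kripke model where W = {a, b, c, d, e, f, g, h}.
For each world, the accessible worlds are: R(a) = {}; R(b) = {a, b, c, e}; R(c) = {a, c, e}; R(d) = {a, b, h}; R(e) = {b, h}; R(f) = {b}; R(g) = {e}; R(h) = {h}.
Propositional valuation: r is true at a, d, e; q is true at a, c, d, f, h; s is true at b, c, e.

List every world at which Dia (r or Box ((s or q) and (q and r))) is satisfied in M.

b, c, d, g

Let φ = Dia (r or Box ((s or q) and (q and r))). Evaluate φ at each world:
  a (successors ∅): φ is false.
  b (successors {a, b, c, e}): φ is true.
  c (successors {a, c, e}): φ is true.
  d (successors {a, b, h}): φ is true.
  e (successors {b, h}): φ is false.
  f (successors {b}): φ is false.
  g (successors {e}): φ is true.
  h (successors {h}): φ is false.
For instance, at c:
  At c: Dia (r or Box ((s or q) and (q and r))) requires r or Box ((s or q) and (q and r)) at some successor in {a, c, e}.
    r or Box ((s or q) and (q and r)) holds at a, so Dia (r or Box ((s or q) and (q and r))) is true at c.
      At a: r is true, Box ((s or q) and (q and r)) is true, so r or Box ((s or q) and (q and r)) is true.
Satisfying worlds: {b, c, d, g}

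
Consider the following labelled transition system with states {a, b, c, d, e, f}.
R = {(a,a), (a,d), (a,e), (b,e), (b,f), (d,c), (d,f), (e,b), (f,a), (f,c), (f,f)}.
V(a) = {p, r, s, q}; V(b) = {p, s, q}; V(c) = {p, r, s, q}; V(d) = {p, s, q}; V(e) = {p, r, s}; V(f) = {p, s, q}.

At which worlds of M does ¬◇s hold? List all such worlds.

Let φ = ¬◇s. Evaluate φ at each world:
  a (successors {a, d, e}): φ is false.
  b (successors {e, f}): φ is false.
  c (successors ∅): φ is true.
  d (successors {c, f}): φ is false.
  e (successors {b}): φ is false.
  f (successors {a, c, f}): φ is false.
For instance, at b:
  At b: ◇s is true, so ¬◇s is false.
    At b: ◇s requires s at some successor in {e, f}.
      s holds at e, so ◇s is true at b.
Satisfying worlds: {c}

c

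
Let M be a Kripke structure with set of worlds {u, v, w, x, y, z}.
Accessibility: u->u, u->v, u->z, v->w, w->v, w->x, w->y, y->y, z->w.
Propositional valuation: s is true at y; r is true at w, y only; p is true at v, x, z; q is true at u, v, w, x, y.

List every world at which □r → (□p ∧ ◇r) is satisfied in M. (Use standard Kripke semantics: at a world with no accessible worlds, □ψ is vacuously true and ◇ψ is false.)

u, w

Let φ = □r → (□p ∧ ◇r). Evaluate φ at each world:
  u (successors {u, v, z}): φ is true.
  v (successors {w}): φ is false.
  w (successors {v, x, y}): φ is true.
  x (successors ∅): φ is false.
  y (successors {y}): φ is false.
  z (successors {w}): φ is false.
For instance, at w:
  At w: □r is false, □p ∧ ◇r is false, so □r → (□p ∧ ◇r) is true.
    At w: □r requires r at every successor {v, x, y}.
      r fails at v, so □r is false at w.
    At w: □p is false, ◇r is true, so □p ∧ ◇r is false.
      At w: □p requires p at every successor {v, x, y}.
        p fails at y, so □p is false at w.
      At w: ◇r requires r at some successor in {v, x, y}.
        r holds at y, so ◇r is true at w.
Satisfying worlds: {u, w}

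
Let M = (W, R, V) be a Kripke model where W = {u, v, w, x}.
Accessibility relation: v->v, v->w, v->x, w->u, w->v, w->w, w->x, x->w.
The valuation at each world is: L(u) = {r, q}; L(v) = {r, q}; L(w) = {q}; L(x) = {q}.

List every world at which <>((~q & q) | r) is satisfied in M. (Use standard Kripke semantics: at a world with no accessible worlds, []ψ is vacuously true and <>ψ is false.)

Let φ = <>((~q & q) | r). Evaluate φ at each world:
  u (successors ∅): φ is false.
  v (successors {v, w, x}): φ is true.
  w (successors {u, v, w, x}): φ is true.
  x (successors {w}): φ is false.
For instance, at w:
  At w: <>((~q & q) | r) requires (~q & q) | r at some successor in {u, v, w, x}.
    (~q & q) | r holds at u, so <>((~q & q) | r) is true at w.
Satisfying worlds: {v, w}

v, w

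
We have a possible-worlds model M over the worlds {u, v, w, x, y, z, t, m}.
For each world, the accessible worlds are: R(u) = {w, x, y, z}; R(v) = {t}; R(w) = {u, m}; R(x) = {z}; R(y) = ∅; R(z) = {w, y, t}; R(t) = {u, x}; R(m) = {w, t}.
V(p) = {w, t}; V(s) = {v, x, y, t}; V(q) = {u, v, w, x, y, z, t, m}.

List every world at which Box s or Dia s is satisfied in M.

u, v, y, z, t, m

Recall that Box ψ holds at a world iff ψ holds at every accessible world, and Dia ψ holds iff ψ holds at some accessible world.
Let φ = Box s or Dia s. Evaluate φ at each world:
  u (successors {w, x, y, z}): φ is true.
  v (successors {t}): φ is true.
  w (successors {u, m}): φ is false.
  x (successors {z}): φ is false.
  y (successors ∅): φ is true.
  z (successors {w, y, t}): φ is true.
  t (successors {u, x}): φ is true.
  m (successors {w, t}): φ is true.
For instance, at v:
  At v: Box s is true, Dia s is true, so Box s or Dia s is true.
    At v: Box s requires s at every successor {t}.
      At t: s is true.
    So Box s is true at v.
    At v: Dia s requires s at some successor in {t}.
      s holds at t, so Dia s is true at v.
Satisfying worlds: {u, v, y, z, t, m}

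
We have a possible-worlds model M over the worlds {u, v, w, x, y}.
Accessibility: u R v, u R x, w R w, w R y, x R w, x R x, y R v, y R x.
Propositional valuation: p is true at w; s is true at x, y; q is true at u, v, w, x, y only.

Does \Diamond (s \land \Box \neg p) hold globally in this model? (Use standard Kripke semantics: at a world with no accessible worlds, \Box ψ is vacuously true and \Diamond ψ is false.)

Recall that \Box ψ holds at a world iff ψ holds at every accessible world, and \Diamond ψ holds iff ψ holds at some accessible world.
Let φ = \Diamond (s \land \Box \neg p). Evaluate φ at each world:
  u (successors {v, x}): φ is false.
  v (successors ∅): φ is false.
  w (successors {w, y}): φ is true.
  x (successors {w, x}): φ is false.
  y (successors {v, x}): φ is false.
Detail at u (counterexample):
  At u: \Diamond (s \land \Box \neg p) requires s \land \Box \neg p at some successor in {v, x}.
    At v: s \land \Box \neg p is false.
    At x: s \land \Box \neg p is false.
  So \Diamond (s \land \Box \neg p) is false at u.

No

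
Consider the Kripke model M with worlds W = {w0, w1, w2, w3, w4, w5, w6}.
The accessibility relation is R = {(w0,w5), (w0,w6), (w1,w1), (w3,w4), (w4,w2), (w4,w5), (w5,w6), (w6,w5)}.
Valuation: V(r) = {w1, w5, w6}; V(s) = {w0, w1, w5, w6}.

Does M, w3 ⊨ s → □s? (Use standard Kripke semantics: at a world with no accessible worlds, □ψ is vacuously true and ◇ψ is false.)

At w3: s is false, □s is false, so s → □s is true.
  At w3: □s requires s at every successor {w4}.
    s fails at w4, so □s is false at w3.

Yes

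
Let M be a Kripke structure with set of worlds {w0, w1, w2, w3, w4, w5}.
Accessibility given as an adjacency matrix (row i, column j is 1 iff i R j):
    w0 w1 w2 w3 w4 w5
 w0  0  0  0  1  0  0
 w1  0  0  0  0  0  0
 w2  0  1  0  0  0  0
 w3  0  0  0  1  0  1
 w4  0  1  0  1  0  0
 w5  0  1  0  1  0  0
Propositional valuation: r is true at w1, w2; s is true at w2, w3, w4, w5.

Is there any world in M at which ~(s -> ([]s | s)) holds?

No

Recall that []ψ holds at a world iff ψ holds at every accessible world, and <>ψ holds iff ψ holds at some accessible world.
Let φ = ~(s -> ([]s | s)). Evaluate φ at each world:
  w0 (successors {w3}): φ is false.
  w1 (successors ∅): φ is false.
  w2 (successors {w1}): φ is false.
  w3 (successors {w3, w5}): φ is false.
  w4 (successors {w1, w3}): φ is false.
  w5 (successors {w1, w3}): φ is false.
For instance, at w5:
  At w5: s -> ([]s | s) is true, so ~(s -> ([]s | s)) is false.
    At w5: s is true, []s | s is true, so s -> ([]s | s) is true.
      At w5: []s is false, s is true, so []s | s is true.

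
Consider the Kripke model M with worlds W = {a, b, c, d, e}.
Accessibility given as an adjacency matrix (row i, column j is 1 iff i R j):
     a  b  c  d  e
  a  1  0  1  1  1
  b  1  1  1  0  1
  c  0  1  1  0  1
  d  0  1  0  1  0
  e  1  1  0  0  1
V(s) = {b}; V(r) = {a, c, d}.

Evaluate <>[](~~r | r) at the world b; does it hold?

Recall that []ψ holds at a world iff ψ holds at every accessible world, and <>ψ holds iff ψ holds at some accessible world.
At b: <>[](~~r | r) requires [](~~r | r) at some successor in {a, b, c, e}.
  At a: [](~~r | r) is false.
  At b: [](~~r | r) is false.
  At c: [](~~r | r) is false.
  At e: [](~~r | r) is false.
So <>[](~~r | r) is false at b.

No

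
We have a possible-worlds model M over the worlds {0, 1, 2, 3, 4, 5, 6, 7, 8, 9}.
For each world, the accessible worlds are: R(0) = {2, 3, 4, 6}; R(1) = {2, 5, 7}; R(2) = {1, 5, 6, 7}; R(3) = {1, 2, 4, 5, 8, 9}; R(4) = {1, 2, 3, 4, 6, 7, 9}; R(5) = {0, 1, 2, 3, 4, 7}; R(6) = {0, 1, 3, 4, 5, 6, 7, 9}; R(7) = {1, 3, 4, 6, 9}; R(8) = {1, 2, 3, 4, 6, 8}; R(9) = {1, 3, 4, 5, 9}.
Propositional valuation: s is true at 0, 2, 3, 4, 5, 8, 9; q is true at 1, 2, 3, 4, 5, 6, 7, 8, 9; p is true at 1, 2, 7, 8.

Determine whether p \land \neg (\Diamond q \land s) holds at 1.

Yes

Recall that \Diamond ψ holds at a world iff ψ holds at some accessible world.
At 1: p is true, \neg (\Diamond q \land s) is true, so p \land \neg (\Diamond q \land s) is true.
  At 1: \Diamond q \land s is false, so \neg (\Diamond q \land s) is true.
    At 1: \Diamond q is true, s is false, so \Diamond q \land s is false.
      At 1: \Diamond q requires q at some successor in {2, 5, 7}.
        q holds at 2, so \Diamond q is true at 1.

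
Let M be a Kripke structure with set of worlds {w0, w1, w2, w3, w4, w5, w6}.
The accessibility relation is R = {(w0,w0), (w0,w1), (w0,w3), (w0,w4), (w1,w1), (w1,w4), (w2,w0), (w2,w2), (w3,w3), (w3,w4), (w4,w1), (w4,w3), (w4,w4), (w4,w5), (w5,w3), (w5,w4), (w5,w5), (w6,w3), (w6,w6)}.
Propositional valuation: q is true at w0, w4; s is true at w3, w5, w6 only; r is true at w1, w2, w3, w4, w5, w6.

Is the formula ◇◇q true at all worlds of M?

Let φ = ◇◇q. Evaluate φ at each world:
  w0 (successors {w0, w1, w3, w4}): φ is true.
  w1 (successors {w1, w4}): φ is true.
  w2 (successors {w0, w2}): φ is true.
  w3 (successors {w3, w4}): φ is true.
  w4 (successors {w1, w3, w4, w5}): φ is true.
  w5 (successors {w3, w4, w5}): φ is true.
  w6 (successors {w3, w6}): φ is true.
For instance, at w0:
  At w0: ◇◇q requires ◇q at some successor in {w0, w1, w3, w4}.
    ◇q holds at w0, so ◇◇q is true at w0.
      At w0: ◇q requires q at some successor in {w0, w1, w3, w4}.
        q holds at w0, so ◇q is true at w0.

Yes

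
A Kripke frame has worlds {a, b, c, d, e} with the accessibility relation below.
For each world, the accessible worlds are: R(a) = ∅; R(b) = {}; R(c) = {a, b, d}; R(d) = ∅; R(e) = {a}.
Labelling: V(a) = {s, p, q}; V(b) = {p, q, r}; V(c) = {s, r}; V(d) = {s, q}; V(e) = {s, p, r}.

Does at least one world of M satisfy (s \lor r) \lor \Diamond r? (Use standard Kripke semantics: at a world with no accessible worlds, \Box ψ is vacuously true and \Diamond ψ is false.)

Let φ = (s \lor r) \lor \Diamond r. Evaluate φ at each world:
  a (successors ∅): φ is true.
  b (successors ∅): φ is true.
  c (successors {a, b, d}): φ is true.
  d (successors ∅): φ is true.
  e (successors {a}): φ is true.
Detail at a (witness):
  At a: s \lor r is true, \Diamond r is false, so (s \lor r) \lor \Diamond r is true.
    At a: no accessible worlds, so \Diamond r is false.

Yes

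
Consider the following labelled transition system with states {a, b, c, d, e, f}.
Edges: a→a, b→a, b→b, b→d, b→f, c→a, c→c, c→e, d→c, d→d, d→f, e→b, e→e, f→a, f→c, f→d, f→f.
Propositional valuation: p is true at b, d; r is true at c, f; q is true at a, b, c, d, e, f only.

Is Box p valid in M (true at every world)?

No

Let φ = Box p. Evaluate φ at each world:
  a (successors {a}): φ is false.
  b (successors {a, b, d, f}): φ is false.
  c (successors {a, c, e}): φ is false.
  d (successors {c, d, f}): φ is false.
  e (successors {b, e}): φ is false.
  f (successors {a, c, d, f}): φ is false.
Detail at a (counterexample):
  At a: Box p requires p at every successor {a}.
    p fails at a, so Box p is false at a.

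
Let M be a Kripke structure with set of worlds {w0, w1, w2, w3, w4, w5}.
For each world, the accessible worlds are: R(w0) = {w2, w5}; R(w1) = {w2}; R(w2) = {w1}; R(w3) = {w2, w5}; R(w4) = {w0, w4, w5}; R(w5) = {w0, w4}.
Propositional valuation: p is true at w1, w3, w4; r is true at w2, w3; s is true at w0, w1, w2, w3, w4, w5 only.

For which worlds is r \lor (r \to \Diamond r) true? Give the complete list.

w0, w1, w2, w3, w4, w5

Let φ = r \lor (r \to \Diamond r). Evaluate φ at each world:
  w0 (successors {w2, w5}): φ is true.
  w1 (successors {w2}): φ is true.
  w2 (successors {w1}): φ is true.
  w3 (successors {w2, w5}): φ is true.
  w4 (successors {w0, w4, w5}): φ is true.
  w5 (successors {w0, w4}): φ is true.
For instance, at w0:
  At w0: r is false, r \to \Diamond r is true, so r \lor (r \to \Diamond r) is true.
    At w0: r is false, \Diamond r is true, so r \to \Diamond r is true.
      At w0: \Diamond r requires r at some successor in {w2, w5}.
        r holds at w2, so \Diamond r is true at w0.
Satisfying worlds: {w0, w1, w2, w3, w4, w5}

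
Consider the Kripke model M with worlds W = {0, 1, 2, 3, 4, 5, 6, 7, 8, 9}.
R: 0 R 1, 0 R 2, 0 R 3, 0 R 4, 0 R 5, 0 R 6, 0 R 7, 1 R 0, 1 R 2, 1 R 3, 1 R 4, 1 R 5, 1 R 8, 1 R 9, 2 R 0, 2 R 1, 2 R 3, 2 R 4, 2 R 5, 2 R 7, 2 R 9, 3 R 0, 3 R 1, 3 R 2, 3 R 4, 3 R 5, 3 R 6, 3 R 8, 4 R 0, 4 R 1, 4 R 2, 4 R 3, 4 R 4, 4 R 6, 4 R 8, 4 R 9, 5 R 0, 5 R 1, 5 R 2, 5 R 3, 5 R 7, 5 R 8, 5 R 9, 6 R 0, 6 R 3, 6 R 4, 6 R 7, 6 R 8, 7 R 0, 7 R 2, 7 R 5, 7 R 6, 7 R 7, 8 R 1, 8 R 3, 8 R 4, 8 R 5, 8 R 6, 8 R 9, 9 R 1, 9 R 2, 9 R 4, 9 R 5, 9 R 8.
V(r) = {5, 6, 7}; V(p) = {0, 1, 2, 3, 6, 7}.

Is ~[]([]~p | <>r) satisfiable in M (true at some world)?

No

Let φ = ~[]([]~p | <>r). Evaluate φ at each world:
  0 (successors {1, 2, 3, 4, 5, 6, 7}): φ is false.
  1 (successors {0, 2, 3, 4, 5, 8, 9}): φ is false.
  2 (successors {0, 1, 3, 4, 5, 7, 9}): φ is false.
  3 (successors {0, 1, 2, 4, 5, 6, 8}): φ is false.
  4 (successors {0, 1, 2, 3, 4, 6, 8, 9}): φ is false.
  5 (successors {0, 1, 2, 3, 7, 8, 9}): φ is false.
  6 (successors {0, 3, 4, 7, 8}): φ is false.
  7 (successors {0, 2, 5, 6, 7}): φ is false.
  8 (successors {1, 3, 4, 5, 6, 9}): φ is false.
  9 (successors {1, 2, 4, 5, 8}): φ is false.
For instance, at 3:
  At 3: []([]~p | <>r) is true, so ~[]([]~p | <>r) is false.
    At 3: []([]~p | <>r) requires []~p | <>r at every successor {0, 1, 2, 4, 5, 6, 8}.
      At 0: []~p | <>r is true.
      At 1: []~p | <>r is true.
      At 2: []~p | <>r is true.
      At 4: []~p | <>r is true.
      At 5: []~p | <>r is true.
      At 6: []~p | <>r is true.
      At 8: []~p | <>r is true.
    So []([]~p | <>r) is true at 3.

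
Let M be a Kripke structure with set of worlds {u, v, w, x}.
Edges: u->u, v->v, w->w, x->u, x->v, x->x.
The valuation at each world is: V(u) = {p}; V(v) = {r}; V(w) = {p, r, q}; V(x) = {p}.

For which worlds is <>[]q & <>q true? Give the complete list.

Let φ = <>[]q & <>q. Evaluate φ at each world:
  u (successors {u}): φ is false.
  v (successors {v}): φ is false.
  w (successors {w}): φ is true.
  x (successors {u, v, x}): φ is false.
For instance, at w:
  At w: <>[]q is true, <>q is true, so <>[]q & <>q is true.
    At w: <>[]q requires []q at some successor in {w}.
      []q holds at w, so <>[]q is true at w.
    At w: <>q requires q at some successor in {w}.
      q holds at w, so <>q is true at w.
Satisfying worlds: {w}

w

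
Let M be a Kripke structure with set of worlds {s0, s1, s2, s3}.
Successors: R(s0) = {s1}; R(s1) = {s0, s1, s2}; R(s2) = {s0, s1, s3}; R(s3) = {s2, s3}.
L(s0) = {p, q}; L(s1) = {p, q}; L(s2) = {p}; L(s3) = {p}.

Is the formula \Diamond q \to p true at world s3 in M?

Yes

Recall that \Diamond ψ holds at a world iff ψ holds at some accessible world.
At s3: \Diamond q is false, p is true, so \Diamond q \to p is true.
  At s3: \Diamond q requires q at some successor in {s2, s3}.
    At s2: q is false.
    At s3: q is false.
  So \Diamond q is false at s3.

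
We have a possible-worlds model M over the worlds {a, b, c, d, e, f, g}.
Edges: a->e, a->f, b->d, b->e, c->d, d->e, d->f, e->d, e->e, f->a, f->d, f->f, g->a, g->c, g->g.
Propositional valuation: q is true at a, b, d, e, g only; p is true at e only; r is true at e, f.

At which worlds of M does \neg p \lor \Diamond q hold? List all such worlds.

Let φ = \neg p \lor \Diamond q. Evaluate φ at each world:
  a (successors {e, f}): φ is true.
  b (successors {d, e}): φ is true.
  c (successors {d}): φ is true.
  d (successors {e, f}): φ is true.
  e (successors {d, e}): φ is true.
  f (successors {a, d, f}): φ is true.
  g (successors {a, c, g}): φ is true.
For instance, at f:
  At f: \neg p is true, \Diamond q is true, so \neg p \lor \Diamond q is true.
    At f: \Diamond q requires q at some successor in {a, d, f}.
      q holds at a, so \Diamond q is true at f.
Satisfying worlds: {a, b, c, d, e, f, g}

a, b, c, d, e, f, g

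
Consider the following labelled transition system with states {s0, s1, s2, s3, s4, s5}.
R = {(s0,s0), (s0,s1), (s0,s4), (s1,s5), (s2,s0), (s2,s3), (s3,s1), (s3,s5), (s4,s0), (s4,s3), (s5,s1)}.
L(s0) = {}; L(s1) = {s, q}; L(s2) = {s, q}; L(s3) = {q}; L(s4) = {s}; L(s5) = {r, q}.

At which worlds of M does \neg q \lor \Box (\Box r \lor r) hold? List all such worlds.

s0, s1, s3, s4, s5

Let φ = \neg q \lor \Box (\Box r \lor r). Evaluate φ at each world:
  s0 (successors {s0, s1, s4}): φ is true.
  s1 (successors {s5}): φ is true.
  s2 (successors {s0, s3}): φ is false.
  s3 (successors {s1, s5}): φ is true.
  s4 (successors {s0, s3}): φ is true.
  s5 (successors {s1}): φ is true.
For instance, at s4:
  At s4: \neg q is true, \Box (\Box r \lor r) is false, so \neg q \lor \Box (\Box r \lor r) is true.
    At s4: \Box (\Box r \lor r) requires \Box r \lor r at every successor {s0, s3}.
      \Box r \lor r fails at s0, so \Box (\Box r \lor r) is false at s4.
Satisfying worlds: {s0, s1, s3, s4, s5}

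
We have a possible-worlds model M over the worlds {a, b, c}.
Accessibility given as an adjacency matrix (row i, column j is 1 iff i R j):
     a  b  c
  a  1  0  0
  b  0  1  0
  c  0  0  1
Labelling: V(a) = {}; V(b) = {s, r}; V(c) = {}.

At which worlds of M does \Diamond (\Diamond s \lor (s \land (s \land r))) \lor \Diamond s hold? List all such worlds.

Let φ = \Diamond (\Diamond s \lor (s \land (s \land r))) \lor \Diamond s. Evaluate φ at each world:
  a (successors {a}): φ is false.
  b (successors {b}): φ is true.
  c (successors {c}): φ is false.
For instance, at b:
  At b: \Diamond (\Diamond s \lor (s \land (s \land r))) is true, \Diamond s is true, so \Diamond (\Diamond s \lor (s \land (s \land r))) \lor \Diamond s is true.
    At b: \Diamond (\Diamond s \lor (s \land (s \land r))) requires \Diamond s \lor (s \land (s \land r)) at some successor in {b}.
      \Diamond s \lor (s \land (s \land r)) holds at b, so \Diamond (\Diamond s \lor (s \land (s \land r))) is true at b.
    At b: \Diamond s requires s at some successor in {b}.
      s holds at b, so \Diamond s is true at b.
Satisfying worlds: {b}

b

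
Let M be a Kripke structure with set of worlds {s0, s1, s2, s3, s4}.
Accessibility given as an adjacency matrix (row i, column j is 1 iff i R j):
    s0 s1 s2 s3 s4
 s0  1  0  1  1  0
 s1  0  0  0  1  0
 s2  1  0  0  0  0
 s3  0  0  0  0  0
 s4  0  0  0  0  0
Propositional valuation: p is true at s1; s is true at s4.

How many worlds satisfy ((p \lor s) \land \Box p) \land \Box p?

Let φ = ((p \lor s) \land \Box p) \land \Box p. Evaluate φ at each world:
  s0 (successors {s0, s2, s3}): φ is false.
  s1 (successors {s3}): φ is false.
  s2 (successors {s0}): φ is false.
  s3 (successors ∅): φ is false.
  s4 (successors ∅): φ is true.
For instance, at s2:
  At s2: (p \lor s) \land \Box p is false, \Box p is false, so ((p \lor s) \land \Box p) \land \Box p is false.
    At s2: p \lor s is false, \Box p is false, so (p \lor s) \land \Box p is false.
      At s2: \Box p requires p at every successor {s0}.
        p fails at s0, so \Box p is false at s2.
    At s2: \Box p requires p at every successor {s0}.
      p fails at s0, so \Box p is false at s2.
Satisfying worlds: {s4}

1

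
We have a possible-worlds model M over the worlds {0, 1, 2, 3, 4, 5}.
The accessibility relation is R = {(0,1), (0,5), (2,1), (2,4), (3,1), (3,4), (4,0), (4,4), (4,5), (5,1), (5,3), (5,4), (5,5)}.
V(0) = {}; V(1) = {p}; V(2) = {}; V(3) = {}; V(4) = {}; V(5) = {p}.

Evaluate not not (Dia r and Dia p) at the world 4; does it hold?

At 4: not (Dia r and Dia p) is true, so not not (Dia r and Dia p) is false.
  At 4: Dia r and Dia p is false, so not (Dia r and Dia p) is true.
    At 4: Dia r is false, Dia p is true, so Dia r and Dia p is false.
      At 4: Dia r requires r at some successor in {0, 4, 5}.
        At 0: r is false.
        At 4: r is false.
        At 5: r is false.
      So Dia r is false at 4.
      At 4: Dia p requires p at some successor in {0, 4, 5}.
        p holds at 5, so Dia p is true at 4.

No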